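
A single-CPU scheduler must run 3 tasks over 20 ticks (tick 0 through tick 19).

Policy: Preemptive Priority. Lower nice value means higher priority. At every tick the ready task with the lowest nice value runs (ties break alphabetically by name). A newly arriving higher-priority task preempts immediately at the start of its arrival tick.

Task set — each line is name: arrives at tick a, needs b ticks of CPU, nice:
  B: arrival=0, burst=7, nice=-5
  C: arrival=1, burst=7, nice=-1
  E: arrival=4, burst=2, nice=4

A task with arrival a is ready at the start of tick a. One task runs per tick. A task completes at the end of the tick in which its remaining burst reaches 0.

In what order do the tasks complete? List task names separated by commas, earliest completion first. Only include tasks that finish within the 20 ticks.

completion order = B, C, E

t=0: ready={B} → run B
t=1: ready={B,C} → run B
t=2: ready={B,C} → run B
t=3: ready={B,C} → run B
t=4: ready={B,C,E} → run B
t=5: ready={B,C,E} → run B
t=6: ready={B,C,E} → run B
t=7: ready={C,E} → run C
t=8: ready={C,E} → run C
t=9: ready={C,E} → run C
t=10: ready={C,E} → run C
t=11: ready={C,E} → run C
t=12: ready={C,E} → run C
t=13: ready={C,E} → run C
t=14: ready={E} → run E
t=15: ready={E} → run E
t=16: (idle)
t=17: (idle)
t=18: (idle)
t=19: (idle)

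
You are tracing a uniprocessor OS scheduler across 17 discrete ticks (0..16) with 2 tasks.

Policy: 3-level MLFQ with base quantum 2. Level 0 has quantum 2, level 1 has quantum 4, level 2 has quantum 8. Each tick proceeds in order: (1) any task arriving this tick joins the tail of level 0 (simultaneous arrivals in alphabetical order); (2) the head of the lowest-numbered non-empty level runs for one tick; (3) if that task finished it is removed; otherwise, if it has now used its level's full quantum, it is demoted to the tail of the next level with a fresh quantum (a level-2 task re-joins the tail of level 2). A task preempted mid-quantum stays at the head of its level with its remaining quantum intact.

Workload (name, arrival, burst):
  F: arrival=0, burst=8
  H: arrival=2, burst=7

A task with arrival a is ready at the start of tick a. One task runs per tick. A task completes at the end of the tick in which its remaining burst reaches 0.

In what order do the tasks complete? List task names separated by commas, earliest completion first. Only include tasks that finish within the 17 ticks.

completion order = F, H

t=0: L0/L1/L2 = F/-/- → run F
t=1: L0/L1/L2 = F/-/- → run F
t=2: L0/L1/L2 = H/F/- → run H
t=3: L0/L1/L2 = H/F/- → run H
t=4: L0/L1/L2 = -/FH/- → run F
t=5: L0/L1/L2 = -/FH/- → run F
t=6: L0/L1/L2 = -/FH/- → run F
t=7: L0/L1/L2 = -/FH/- → run F
t=8: L0/L1/L2 = -/H/F → run H
t=9: L0/L1/L2 = -/H/F → run H
t=10: L0/L1/L2 = -/H/F → run H
t=11: L0/L1/L2 = -/H/F → run H
t=12: L0/L1/L2 = -/-/FH → run F
t=13: L0/L1/L2 = -/-/FH → run F
t=14: L0/L1/L2 = -/-/H → run H
t=15: (idle)
t=16: (idle)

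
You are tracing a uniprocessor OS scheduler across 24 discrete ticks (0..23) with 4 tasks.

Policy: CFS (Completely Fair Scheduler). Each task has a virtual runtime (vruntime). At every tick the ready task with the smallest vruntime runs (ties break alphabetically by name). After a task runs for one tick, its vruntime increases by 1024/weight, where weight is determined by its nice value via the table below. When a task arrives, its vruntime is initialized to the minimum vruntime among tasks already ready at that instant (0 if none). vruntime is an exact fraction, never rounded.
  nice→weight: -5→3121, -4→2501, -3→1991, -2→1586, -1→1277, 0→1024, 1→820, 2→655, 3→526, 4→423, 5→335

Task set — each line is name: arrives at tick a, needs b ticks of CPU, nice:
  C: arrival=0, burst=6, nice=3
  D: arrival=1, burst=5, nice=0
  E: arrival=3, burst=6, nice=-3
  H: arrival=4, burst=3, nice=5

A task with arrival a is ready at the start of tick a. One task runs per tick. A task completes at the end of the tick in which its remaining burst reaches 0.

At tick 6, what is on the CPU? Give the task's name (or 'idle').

running at tick 6 = E

t=0: vr[C=0] → run C
t=1: vr[C=512/263 D=512/263] → run C
t=2: vr[C=1024/263 D=512/263] → run D
t=3: vr[C=1024/263 D=775/263 E=775/263] → run D
t=4: vr[C=1024/263 D=1038/263 E=775/263 H=775/263] → run E
t=5: vr[C=1024/263 D=1038/263 E=1812337/523633 H=775/263] → run H
t=6: vr[C=1024/263 D=1038/263 E=1812337/523633 H=528937/88105] → run E
t=7: vr[C=1024/263 D=1038/263 E=2081649/523633 H=528937/88105] → run C
t=8: vr[C=1536/263 D=1038/263 E=2081649/523633 H=528937/88105] → run D
t=9: vr[C=1536/263 D=1301/263 E=2081649/523633 H=528937/88105] → run E
t=10: vr[C=1536/263 D=1301/263 E=2350961/523633 H=528937/88105] → run E
t=11: vr[C=1536/263 D=1301/263 E=2620273/523633 H=528937/88105] → run D
t=12: vr[C=1536/263 D=1564/263 E=2620273/523633 H=528937/88105] → run E
t=13: vr[C=1536/263 D=1564/263 E=2889585/523633 H=528937/88105] → run E
t=14: vr[C=1536/263 D=1564/263 H=528937/88105] → run C
t=15: vr[C=2048/263 D=1564/263 H=528937/88105] → run D
t=16: vr[C=2048/263 H=528937/88105] → run H
t=17: vr[C=2048/263 H=798249/88105] → run C
t=18: vr[C=2560/263 H=798249/88105] → run H
t=19: vr[C=2560/263] → run C
t=20: (idle)
t=21: (idle)
t=22: (idle)
t=23: (idle)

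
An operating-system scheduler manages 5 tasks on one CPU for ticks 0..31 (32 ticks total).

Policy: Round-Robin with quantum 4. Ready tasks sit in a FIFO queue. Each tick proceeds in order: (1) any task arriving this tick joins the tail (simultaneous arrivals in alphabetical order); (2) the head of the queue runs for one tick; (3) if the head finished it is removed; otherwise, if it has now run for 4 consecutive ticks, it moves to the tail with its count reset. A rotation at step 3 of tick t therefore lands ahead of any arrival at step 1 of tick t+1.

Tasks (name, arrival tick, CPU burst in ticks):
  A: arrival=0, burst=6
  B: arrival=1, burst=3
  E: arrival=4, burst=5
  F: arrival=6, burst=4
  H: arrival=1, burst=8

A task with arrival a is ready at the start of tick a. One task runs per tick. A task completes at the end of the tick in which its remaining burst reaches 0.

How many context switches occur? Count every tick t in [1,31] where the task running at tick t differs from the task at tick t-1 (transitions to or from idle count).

context switches = 8

t=0: queue=[A] q_used=0 → run A
t=1: queue=[A,B,H] q_used=1 → run A
t=2: queue=[A,B,H] q_used=2 → run A
t=3: queue=[A,B,H] q_used=3 → run A
t=4: queue=[B,H,A,E] q_used=0 → run B
t=5: queue=[B,H,A,E] q_used=1 → run B
t=6: queue=[B,H,A,E,F] q_used=2 → run B
t=7: queue=[H,A,E,F] q_used=0 → run H
t=8: queue=[H,A,E,F] q_used=1 → run H
t=9: queue=[H,A,E,F] q_used=2 → run H
t=10: queue=[H,A,E,F] q_used=3 → run H
t=11: queue=[A,E,F,H] q_used=0 → run A
t=12: queue=[A,E,F,H] q_used=1 → run A
t=13: queue=[E,F,H] q_used=0 → run E
t=14: queue=[E,F,H] q_used=1 → run E
t=15: queue=[E,F,H] q_used=2 → run E
t=16: queue=[E,F,H] q_used=3 → run E
t=17: queue=[F,H,E] q_used=0 → run F
t=18: queue=[F,H,E] q_used=1 → run F
t=19: queue=[F,H,E] q_used=2 → run F
t=20: queue=[F,H,E] q_used=3 → run F
t=21: queue=[H,E] q_used=0 → run H
t=22: queue=[H,E] q_used=1 → run H
t=23: queue=[H,E] q_used=2 → run H
t=24: queue=[H,E] q_used=3 → run H
t=25: queue=[E] q_used=0 → run E
t=26: (idle)
t=27: (idle)
t=28: (idle)
t=29: (idle)
t=30: (idle)
t=31: (idle)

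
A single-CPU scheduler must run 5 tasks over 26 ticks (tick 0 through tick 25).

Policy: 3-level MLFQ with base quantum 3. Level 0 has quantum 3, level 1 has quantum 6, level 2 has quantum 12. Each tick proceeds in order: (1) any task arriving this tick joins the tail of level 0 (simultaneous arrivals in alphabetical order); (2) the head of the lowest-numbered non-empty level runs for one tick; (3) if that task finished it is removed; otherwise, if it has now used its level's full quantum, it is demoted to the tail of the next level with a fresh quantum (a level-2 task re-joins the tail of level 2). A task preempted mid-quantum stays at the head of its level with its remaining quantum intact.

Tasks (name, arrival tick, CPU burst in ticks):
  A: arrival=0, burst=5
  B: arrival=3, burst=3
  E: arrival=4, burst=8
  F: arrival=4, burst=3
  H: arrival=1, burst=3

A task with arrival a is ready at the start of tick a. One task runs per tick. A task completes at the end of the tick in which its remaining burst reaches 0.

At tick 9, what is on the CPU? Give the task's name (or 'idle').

t=0: L0/L1/L2 = A/-/- → run A
t=1: L0/L1/L2 = AH/-/- → run A
t=2: L0/L1/L2 = AH/-/- → run A
t=3: L0/L1/L2 = HB/A/- → run H
t=4: L0/L1/L2 = HBEF/A/- → run H
t=5: L0/L1/L2 = HBEF/A/- → run H
t=6: L0/L1/L2 = BEF/A/- → run B
t=7: L0/L1/L2 = BEF/A/- → run B
t=8: L0/L1/L2 = BEF/A/- → run B
t=9: L0/L1/L2 = EF/A/- → run E
t=10: L0/L1/L2 = EF/A/- → run E
t=11: L0/L1/L2 = EF/A/- → run E
t=12: L0/L1/L2 = F/AE/- → run F
t=13: L0/L1/L2 = F/AE/- → run F
t=14: L0/L1/L2 = F/AE/- → run F
t=15: L0/L1/L2 = -/AE/- → run A
t=16: L0/L1/L2 = -/AE/- → run A
t=17: L0/L1/L2 = -/E/- → run E
t=18: L0/L1/L2 = -/E/- → run E
t=19: L0/L1/L2 = -/E/- → run E
t=20: L0/L1/L2 = -/E/- → run E
t=21: L0/L1/L2 = -/E/- → run E
t=22: (idle)
t=23: (idle)
t=24: (idle)
t=25: (idle)

running at tick 9 = E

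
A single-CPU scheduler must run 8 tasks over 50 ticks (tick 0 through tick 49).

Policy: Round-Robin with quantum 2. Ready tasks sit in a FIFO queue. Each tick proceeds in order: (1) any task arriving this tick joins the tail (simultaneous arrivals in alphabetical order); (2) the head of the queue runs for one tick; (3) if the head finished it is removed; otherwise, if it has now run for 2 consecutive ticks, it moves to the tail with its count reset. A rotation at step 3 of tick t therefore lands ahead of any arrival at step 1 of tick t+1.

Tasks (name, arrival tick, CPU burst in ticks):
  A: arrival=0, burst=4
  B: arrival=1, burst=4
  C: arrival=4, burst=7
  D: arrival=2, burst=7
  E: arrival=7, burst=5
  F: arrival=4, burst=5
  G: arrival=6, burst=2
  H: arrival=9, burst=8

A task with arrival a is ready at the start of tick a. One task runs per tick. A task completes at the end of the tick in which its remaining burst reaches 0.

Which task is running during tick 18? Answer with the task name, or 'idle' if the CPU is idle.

running at tick 18 = D

t=0: queue=[A] q_used=0 → run A
t=1: queue=[A,B] q_used=1 → run A
t=2: queue=[B,A,D] q_used=0 → run B
t=3: queue=[B,A,D] q_used=1 → run B
t=4: queue=[A,D,B,C,F] q_used=0 → run A
t=5: queue=[A,D,B,C,F] q_used=1 → run A
t=6: queue=[D,B,C,F,G] q_used=0 → run D
t=7: queue=[D,B,C,F,G,E] q_used=1 → run D
t=8: queue=[B,C,F,G,E,D] q_used=0 → run B
t=9: queue=[B,C,F,G,E,D,H] q_used=1 → run B
t=10: queue=[C,F,G,E,D,H] q_used=0 → run C
t=11: queue=[C,F,G,E,D,H] q_used=1 → run C
t=12: queue=[F,G,E,D,H,C] q_used=0 → run F
t=13: queue=[F,G,E,D,H,C] q_used=1 → run F
t=14: queue=[G,E,D,H,C,F] q_used=0 → run G
t=15: queue=[G,E,D,H,C,F] q_used=1 → run G
t=16: queue=[E,D,H,C,F] q_used=0 → run E
t=17: queue=[E,D,H,C,F] q_used=1 → run E
t=18: queue=[D,H,C,F,E] q_used=0 → run D
t=19: queue=[D,H,C,F,E] q_used=1 → run D
t=20: queue=[H,C,F,E,D] q_used=0 → run H
t=21: queue=[H,C,F,E,D] q_used=1 → run H
t=22: queue=[C,F,E,D,H] q_used=0 → run C
t=23: queue=[C,F,E,D,H] q_used=1 → run C
t=24: queue=[F,E,D,H,C] q_used=0 → run F
t=25: queue=[F,E,D,H,C] q_used=1 → run F
t=26: queue=[E,D,H,C,F] q_used=0 → run E
t=27: queue=[E,D,H,C,F] q_used=1 → run E
t=28: queue=[D,H,C,F,E] q_used=0 → run D
t=29: queue=[D,H,C,F,E] q_used=1 → run D
t=30: queue=[H,C,F,E,D] q_used=0 → run H
t=31: queue=[H,C,F,E,D] q_used=1 → run H
t=32: queue=[C,F,E,D,H] q_used=0 → run C
t=33: queue=[C,F,E,D,H] q_used=1 → run C
t=34: queue=[F,E,D,H,C] q_used=0 → run F
t=35: queue=[E,D,H,C] q_used=0 → run E
t=36: queue=[D,H,C] q_used=0 → run D
t=37: queue=[H,C] q_used=0 → run H
t=38: queue=[H,C] q_used=1 → run H
t=39: queue=[C,H] q_used=0 → run C
t=40: queue=[H] q_used=0 → run H
t=41: queue=[H] q_used=1 → run H
t=42: (idle)
t=43: (idle)
t=44: (idle)
t=45: (idle)
t=46: (idle)
t=47: (idle)
t=48: (idle)
t=49: (idle)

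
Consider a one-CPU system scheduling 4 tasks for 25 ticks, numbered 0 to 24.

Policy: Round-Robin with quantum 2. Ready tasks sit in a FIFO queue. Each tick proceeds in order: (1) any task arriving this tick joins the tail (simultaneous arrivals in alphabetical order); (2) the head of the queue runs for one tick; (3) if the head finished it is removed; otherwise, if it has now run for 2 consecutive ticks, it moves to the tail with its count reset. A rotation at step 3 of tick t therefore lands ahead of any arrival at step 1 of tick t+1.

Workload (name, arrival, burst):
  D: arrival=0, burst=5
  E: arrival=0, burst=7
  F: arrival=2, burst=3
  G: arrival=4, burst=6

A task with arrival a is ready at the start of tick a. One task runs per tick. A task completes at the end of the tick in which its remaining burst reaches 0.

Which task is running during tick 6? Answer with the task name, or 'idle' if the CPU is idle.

running at tick 6 = F

t=0: queue=[D,E] q_used=0 → run D
t=1: queue=[D,E] q_used=1 → run D
t=2: queue=[E,D,F] q_used=0 → run E
t=3: queue=[E,D,F] q_used=1 → run E
t=4: queue=[D,F,E,G] q_used=0 → run D
t=5: queue=[D,F,E,G] q_used=1 → run D
t=6: queue=[F,E,G,D] q_used=0 → run F
t=7: queue=[F,E,G,D] q_used=1 → run F
t=8: queue=[E,G,D,F] q_used=0 → run E
t=9: queue=[E,G,D,F] q_used=1 → run E
t=10: queue=[G,D,F,E] q_used=0 → run G
t=11: queue=[G,D,F,E] q_used=1 → run G
t=12: queue=[D,F,E,G] q_used=0 → run D
t=13: queue=[F,E,G] q_used=0 → run F
t=14: queue=[E,G] q_used=0 → run E
t=15: queue=[E,G] q_used=1 → run E
t=16: queue=[G,E] q_used=0 → run G
t=17: queue=[G,E] q_used=1 → run G
t=18: queue=[E,G] q_used=0 → run E
t=19: queue=[G] q_used=0 → run G
t=20: queue=[G] q_used=1 → run G
t=21: (idle)
t=22: (idle)
t=23: (idle)
t=24: (idle)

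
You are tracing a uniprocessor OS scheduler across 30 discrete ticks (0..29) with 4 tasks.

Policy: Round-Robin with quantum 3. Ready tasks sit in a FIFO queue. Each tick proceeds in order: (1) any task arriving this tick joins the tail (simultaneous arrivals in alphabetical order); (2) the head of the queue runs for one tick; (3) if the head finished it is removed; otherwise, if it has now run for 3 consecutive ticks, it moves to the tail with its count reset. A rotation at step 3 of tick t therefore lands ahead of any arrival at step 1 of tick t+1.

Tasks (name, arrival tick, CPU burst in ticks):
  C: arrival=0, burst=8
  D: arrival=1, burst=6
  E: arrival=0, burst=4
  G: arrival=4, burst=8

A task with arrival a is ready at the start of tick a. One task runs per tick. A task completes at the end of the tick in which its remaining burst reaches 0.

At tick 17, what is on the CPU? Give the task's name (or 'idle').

running at tick 17 = D

t=0: queue=[C,E] q_used=0 → run C
t=1: queue=[C,E,D] q_used=1 → run C
t=2: queue=[C,E,D] q_used=2 → run C
t=3: queue=[E,D,C] q_used=0 → run E
t=4: queue=[E,D,C,G] q_used=1 → run E
t=5: queue=[E,D,C,G] q_used=2 → run E
t=6: queue=[D,C,G,E] q_used=0 → run D
t=7: queue=[D,C,G,E] q_used=1 → run D
t=8: queue=[D,C,G,E] q_used=2 → run D
t=9: queue=[C,G,E,D] q_used=0 → run C
t=10: queue=[C,G,E,D] q_used=1 → run C
t=11: queue=[C,G,E,D] q_used=2 → run C
t=12: queue=[G,E,D,C] q_used=0 → run G
t=13: queue=[G,E,D,C] q_used=1 → run G
t=14: queue=[G,E,D,C] q_used=2 → run G
t=15: queue=[E,D,C,G] q_used=0 → run E
t=16: queue=[D,C,G] q_used=0 → run D
t=17: queue=[D,C,G] q_used=1 → run D
t=18: queue=[D,C,G] q_used=2 → run D
t=19: queue=[C,G] q_used=0 → run C
t=20: queue=[C,G] q_used=1 → run C
t=21: queue=[G] q_used=0 → run G
t=22: queue=[G] q_used=1 → run G
t=23: queue=[G] q_used=2 → run G
t=24: queue=[G] q_used=0 → run G
t=25: queue=[G] q_used=1 → run G
t=26: (idle)
t=27: (idle)
t=28: (idle)
t=29: (idle)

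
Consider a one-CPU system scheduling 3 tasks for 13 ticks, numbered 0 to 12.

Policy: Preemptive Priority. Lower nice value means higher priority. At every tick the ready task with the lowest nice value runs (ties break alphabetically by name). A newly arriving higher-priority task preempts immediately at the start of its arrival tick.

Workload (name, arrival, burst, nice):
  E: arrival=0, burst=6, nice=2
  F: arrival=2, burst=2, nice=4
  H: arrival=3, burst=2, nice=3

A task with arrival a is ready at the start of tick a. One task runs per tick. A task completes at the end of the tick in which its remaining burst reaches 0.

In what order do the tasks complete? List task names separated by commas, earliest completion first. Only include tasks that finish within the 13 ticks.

completion order = E, H, F

t=0: ready={E} → run E
t=1: ready={E} → run E
t=2: ready={E,F} → run E
t=3: ready={E,F,H} → run E
t=4: ready={E,F,H} → run E
t=5: ready={E,F,H} → run E
t=6: ready={F,H} → run H
t=7: ready={F,H} → run H
t=8: ready={F} → run F
t=9: ready={F} → run F
t=10: (idle)
t=11: (idle)
t=12: (idle)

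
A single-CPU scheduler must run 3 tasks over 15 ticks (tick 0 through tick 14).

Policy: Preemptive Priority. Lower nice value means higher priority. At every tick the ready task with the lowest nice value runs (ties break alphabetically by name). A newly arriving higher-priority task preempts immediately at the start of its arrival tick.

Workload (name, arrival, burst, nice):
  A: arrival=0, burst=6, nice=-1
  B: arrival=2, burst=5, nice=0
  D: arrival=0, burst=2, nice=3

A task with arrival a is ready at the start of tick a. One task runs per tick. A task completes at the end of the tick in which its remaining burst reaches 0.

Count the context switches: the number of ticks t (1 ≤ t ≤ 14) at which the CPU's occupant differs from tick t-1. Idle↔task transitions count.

context switches = 3

t=0: ready={A,D} → run A
t=1: ready={A,D} → run A
t=2: ready={A,B,D} → run A
t=3: ready={A,B,D} → run A
t=4: ready={A,B,D} → run A
t=5: ready={A,B,D} → run A
t=6: ready={B,D} → run B
t=7: ready={B,D} → run B
t=8: ready={B,D} → run B
t=9: ready={B,D} → run B
t=10: ready={B,D} → run B
t=11: ready={D} → run D
t=12: ready={D} → run D
t=13: (idle)
t=14: (idle)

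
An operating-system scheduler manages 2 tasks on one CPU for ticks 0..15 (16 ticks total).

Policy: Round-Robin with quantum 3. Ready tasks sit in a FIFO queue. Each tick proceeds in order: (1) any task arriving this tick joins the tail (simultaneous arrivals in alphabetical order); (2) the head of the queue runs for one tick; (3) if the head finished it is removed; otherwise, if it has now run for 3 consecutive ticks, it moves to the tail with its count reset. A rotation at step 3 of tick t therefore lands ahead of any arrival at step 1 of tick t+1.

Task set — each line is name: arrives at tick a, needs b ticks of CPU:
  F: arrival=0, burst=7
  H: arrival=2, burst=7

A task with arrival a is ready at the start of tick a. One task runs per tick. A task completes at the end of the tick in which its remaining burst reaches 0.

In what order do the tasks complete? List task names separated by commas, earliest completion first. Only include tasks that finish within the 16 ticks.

completion order = F, H

t=0: queue=[F] q_used=0 → run F
t=1: queue=[F] q_used=1 → run F
t=2: queue=[F,H] q_used=2 → run F
t=3: queue=[H,F] q_used=0 → run H
t=4: queue=[H,F] q_used=1 → run H
t=5: queue=[H,F] q_used=2 → run H
t=6: queue=[F,H] q_used=0 → run F
t=7: queue=[F,H] q_used=1 → run F
t=8: queue=[F,H] q_used=2 → run F
t=9: queue=[H,F] q_used=0 → run H
t=10: queue=[H,F] q_used=1 → run H
t=11: queue=[H,F] q_used=2 → run H
t=12: queue=[F,H] q_used=0 → run F
t=13: queue=[H] q_used=0 → run H
t=14: (idle)
t=15: (idle)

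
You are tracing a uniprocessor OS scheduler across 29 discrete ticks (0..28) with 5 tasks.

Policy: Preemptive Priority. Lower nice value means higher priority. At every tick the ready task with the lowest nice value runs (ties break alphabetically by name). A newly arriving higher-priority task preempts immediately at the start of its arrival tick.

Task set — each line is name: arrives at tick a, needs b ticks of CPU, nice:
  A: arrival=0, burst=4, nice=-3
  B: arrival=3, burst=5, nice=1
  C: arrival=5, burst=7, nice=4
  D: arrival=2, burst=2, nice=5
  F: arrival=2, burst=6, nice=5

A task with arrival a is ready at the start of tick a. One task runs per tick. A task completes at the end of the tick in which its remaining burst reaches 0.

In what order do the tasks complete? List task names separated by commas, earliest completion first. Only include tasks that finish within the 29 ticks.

t=0: ready={A} → run A
t=1: ready={A} → run A
t=2: ready={A,D,F} → run A
t=3: ready={A,B,D,F} → run A
t=4: ready={B,D,F} → run B
t=5: ready={B,C,D,F} → run B
t=6: ready={B,C,D,F} → run B
t=7: ready={B,C,D,F} → run B
t=8: ready={B,C,D,F} → run B
t=9: ready={C,D,F} → run C
t=10: ready={C,D,F} → run C
t=11: ready={C,D,F} → run C
t=12: ready={C,D,F} → run C
t=13: ready={C,D,F} → run C
t=14: ready={C,D,F} → run C
t=15: ready={C,D,F} → run C
t=16: ready={D,F} → run D
t=17: ready={D,F} → run D
t=18: ready={F} → run F
t=19: ready={F} → run F
t=20: ready={F} → run F
t=21: ready={F} → run F
t=22: ready={F} → run F
t=23: ready={F} → run F
t=24: (idle)
t=25: (idle)
t=26: (idle)
t=27: (idle)
t=28: (idle)

completion order = A, B, C, D, F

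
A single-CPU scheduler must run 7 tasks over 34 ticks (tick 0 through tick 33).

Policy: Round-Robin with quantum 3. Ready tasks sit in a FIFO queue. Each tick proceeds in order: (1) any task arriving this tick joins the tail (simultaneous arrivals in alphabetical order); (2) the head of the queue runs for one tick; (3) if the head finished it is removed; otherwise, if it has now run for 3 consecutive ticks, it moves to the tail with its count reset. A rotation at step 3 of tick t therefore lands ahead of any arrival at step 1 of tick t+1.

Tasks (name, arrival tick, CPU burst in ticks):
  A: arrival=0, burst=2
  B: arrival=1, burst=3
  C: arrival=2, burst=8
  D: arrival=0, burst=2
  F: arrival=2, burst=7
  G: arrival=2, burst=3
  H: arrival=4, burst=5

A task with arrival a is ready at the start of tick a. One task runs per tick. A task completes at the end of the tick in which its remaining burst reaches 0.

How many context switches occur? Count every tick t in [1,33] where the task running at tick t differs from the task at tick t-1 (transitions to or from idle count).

context switches = 12

t=0: queue=[A,D] q_used=0 → run A
t=1: queue=[A,D,B] q_used=1 → run A
t=2: queue=[D,B,C,F,G] q_used=0 → run D
t=3: queue=[D,B,C,F,G] q_used=1 → run D
t=4: queue=[B,C,F,G,H] q_used=0 → run B
t=5: queue=[B,C,F,G,H] q_used=1 → run B
t=6: queue=[B,C,F,G,H] q_used=2 → run B
t=7: queue=[C,F,G,H] q_used=0 → run C
t=8: queue=[C,F,G,H] q_used=1 → run C
t=9: queue=[C,F,G,H] q_used=2 → run C
t=10: queue=[F,G,H,C] q_used=0 → run F
t=11: queue=[F,G,H,C] q_used=1 → run F
t=12: queue=[F,G,H,C] q_used=2 → run F
t=13: queue=[G,H,C,F] q_used=0 → run G
t=14: queue=[G,H,C,F] q_used=1 → run G
t=15: queue=[G,H,C,F] q_used=2 → run G
t=16: queue=[H,C,F] q_used=0 → run H
t=17: queue=[H,C,F] q_used=1 → run H
t=18: queue=[H,C,F] q_used=2 → run H
t=19: queue=[C,F,H] q_used=0 → run C
t=20: queue=[C,F,H] q_used=1 → run C
t=21: queue=[C,F,H] q_used=2 → run C
t=22: queue=[F,H,C] q_used=0 → run F
t=23: queue=[F,H,C] q_used=1 → run F
t=24: queue=[F,H,C] q_used=2 → run F
t=25: queue=[H,C,F] q_used=0 → run H
t=26: queue=[H,C,F] q_used=1 → run H
t=27: queue=[C,F] q_used=0 → run C
t=28: queue=[C,F] q_used=1 → run C
t=29: queue=[F] q_used=0 → run F
t=30: (idle)
t=31: (idle)
t=32: (idle)
t=33: (idle)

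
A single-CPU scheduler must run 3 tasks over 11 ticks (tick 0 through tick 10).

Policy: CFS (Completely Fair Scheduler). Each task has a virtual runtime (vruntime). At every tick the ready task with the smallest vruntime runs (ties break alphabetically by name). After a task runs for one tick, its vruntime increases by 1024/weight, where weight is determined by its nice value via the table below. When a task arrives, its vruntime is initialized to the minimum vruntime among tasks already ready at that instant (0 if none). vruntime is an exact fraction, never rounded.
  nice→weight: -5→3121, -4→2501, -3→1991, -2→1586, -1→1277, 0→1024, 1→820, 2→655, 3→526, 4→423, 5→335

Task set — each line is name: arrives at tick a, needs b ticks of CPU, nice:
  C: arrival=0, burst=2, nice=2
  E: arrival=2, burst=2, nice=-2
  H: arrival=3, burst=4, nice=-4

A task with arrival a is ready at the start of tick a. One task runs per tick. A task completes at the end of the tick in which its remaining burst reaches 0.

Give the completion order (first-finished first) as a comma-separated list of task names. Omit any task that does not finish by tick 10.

completion order = C, E, H

t=0: vr[C=0] → run C
t=1: vr[C=1024/655] → run C
t=2: vr[E=0] → run E
t=3: vr[E=512/793 H=512/793] → run E
t=4: vr[H=512/793] → run H
t=5: vr[H=34304/32513] → run H
t=6: vr[H=47616/32513] → run H
t=7: vr[H=60928/32513] → run H
t=8: (idle)
t=9: (idle)
t=10: (idle)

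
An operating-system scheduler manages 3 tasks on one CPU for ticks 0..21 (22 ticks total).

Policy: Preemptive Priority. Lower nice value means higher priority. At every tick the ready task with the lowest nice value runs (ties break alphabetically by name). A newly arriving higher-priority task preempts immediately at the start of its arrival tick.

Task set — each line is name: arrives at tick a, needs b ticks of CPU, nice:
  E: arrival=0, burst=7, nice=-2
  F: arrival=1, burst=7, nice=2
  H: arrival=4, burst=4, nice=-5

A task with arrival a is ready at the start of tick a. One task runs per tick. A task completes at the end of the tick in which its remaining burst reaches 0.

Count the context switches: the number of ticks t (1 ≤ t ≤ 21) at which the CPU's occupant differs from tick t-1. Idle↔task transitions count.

context switches = 4

t=0: ready={E} → run E
t=1: ready={E,F} → run E
t=2: ready={E,F} → run E
t=3: ready={E,F} → run E
t=4: ready={E,F,H} → run H
t=5: ready={E,F,H} → run H
t=6: ready={E,F,H} → run H
t=7: ready={E,F,H} → run H
t=8: ready={E,F} → run E
t=9: ready={E,F} → run E
t=10: ready={E,F} → run E
t=11: ready={F} → run F
t=12: ready={F} → run F
t=13: ready={F} → run F
t=14: ready={F} → run F
t=15: ready={F} → run F
t=16: ready={F} → run F
t=17: ready={F} → run F
t=18: (idle)
t=19: (idle)
t=20: (idle)
t=21: (idle)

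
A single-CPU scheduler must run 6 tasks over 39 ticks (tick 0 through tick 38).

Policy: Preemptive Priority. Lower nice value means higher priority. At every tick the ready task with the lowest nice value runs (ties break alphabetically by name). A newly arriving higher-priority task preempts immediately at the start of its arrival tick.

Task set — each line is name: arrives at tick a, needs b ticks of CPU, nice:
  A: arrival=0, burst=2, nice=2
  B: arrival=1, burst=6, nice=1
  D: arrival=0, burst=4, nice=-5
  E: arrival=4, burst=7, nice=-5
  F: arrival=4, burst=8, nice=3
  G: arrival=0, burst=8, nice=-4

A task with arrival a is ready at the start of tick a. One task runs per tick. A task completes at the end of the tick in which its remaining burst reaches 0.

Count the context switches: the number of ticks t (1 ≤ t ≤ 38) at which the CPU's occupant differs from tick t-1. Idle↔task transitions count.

context switches = 6

t=0: ready={A,D,G} → run D
t=1: ready={A,B,D,G} → run D
t=2: ready={A,B,D,G} → run D
t=3: ready={A,B,D,G} → run D
t=4: ready={A,B,E,F,G} → run E
t=5: ready={A,B,E,F,G} → run E
t=6: ready={A,B,E,F,G} → run E
t=7: ready={A,B,E,F,G} → run E
t=8: ready={A,B,E,F,G} → run E
t=9: ready={A,B,E,F,G} → run E
t=10: ready={A,B,E,F,G} → run E
t=11: ready={A,B,F,G} → run G
t=12: ready={A,B,F,G} → run G
t=13: ready={A,B,F,G} → run G
t=14: ready={A,B,F,G} → run G
t=15: ready={A,B,F,G} → run G
t=16: ready={A,B,F,G} → run G
t=17: ready={A,B,F,G} → run G
t=18: ready={A,B,F,G} → run G
t=19: ready={A,B,F} → run B
t=20: ready={A,B,F} → run B
t=21: ready={A,B,F} → run B
t=22: ready={A,B,F} → run B
t=23: ready={A,B,F} → run B
t=24: ready={A,B,F} → run B
t=25: ready={A,F} → run A
t=26: ready={A,F} → run A
t=27: ready={F} → run F
t=28: ready={F} → run F
t=29: ready={F} → run F
t=30: ready={F} → run F
t=31: ready={F} → run F
t=32: ready={F} → run F
t=33: ready={F} → run F
t=34: ready={F} → run F
t=35: (idle)
t=36: (idle)
t=37: (idle)
t=38: (idle)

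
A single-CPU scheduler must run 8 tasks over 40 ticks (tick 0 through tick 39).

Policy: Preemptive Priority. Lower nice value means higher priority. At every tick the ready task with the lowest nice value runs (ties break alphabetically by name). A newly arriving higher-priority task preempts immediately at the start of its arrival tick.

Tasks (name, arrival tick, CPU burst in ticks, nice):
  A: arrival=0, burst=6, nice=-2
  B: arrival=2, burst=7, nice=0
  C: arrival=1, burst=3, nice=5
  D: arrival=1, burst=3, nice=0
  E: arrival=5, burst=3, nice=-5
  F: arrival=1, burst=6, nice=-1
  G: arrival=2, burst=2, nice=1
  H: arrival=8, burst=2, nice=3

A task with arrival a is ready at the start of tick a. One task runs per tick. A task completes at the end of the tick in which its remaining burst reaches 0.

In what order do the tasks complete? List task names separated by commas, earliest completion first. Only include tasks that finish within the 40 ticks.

t=0: ready={A} → run A
t=1: ready={A,C,D,F} → run A
t=2: ready={A,B,C,D,F,G} → run A
t=3: ready={A,B,C,D,F,G} → run A
t=4: ready={A,B,C,D,F,G} → run A
t=5: ready={A,B,C,D,E,F,G} → run E
t=6: ready={A,B,C,D,E,F,G} → run E
t=7: ready={A,B,C,D,E,F,G} → run E
t=8: ready={A,B,C,D,F,G,H} → run A
t=9: ready={B,C,D,F,G,H} → run F
t=10: ready={B,C,D,F,G,H} → run F
t=11: ready={B,C,D,F,G,H} → run F
t=12: ready={B,C,D,F,G,H} → run F
t=13: ready={B,C,D,F,G,H} → run F
t=14: ready={B,C,D,F,G,H} → run F
t=15: ready={B,C,D,G,H} → run B
t=16: ready={B,C,D,G,H} → run B
t=17: ready={B,C,D,G,H} → run B
t=18: ready={B,C,D,G,H} → run B
t=19: ready={B,C,D,G,H} → run B
t=20: ready={B,C,D,G,H} → run B
t=21: ready={B,C,D,G,H} → run B
t=22: ready={C,D,G,H} → run D
t=23: ready={C,D,G,H} → run D
t=24: ready={C,D,G,H} → run D
t=25: ready={C,G,H} → run G
t=26: ready={C,G,H} → run G
t=27: ready={C,H} → run H
t=28: ready={C,H} → run H
t=29: ready={C} → run C
t=30: ready={C} → run C
t=31: ready={C} → run C
t=32: (idle)
t=33: (idle)
t=34: (idle)
t=35: (idle)
t=36: (idle)
t=37: (idle)
t=38: (idle)
t=39: (idle)

completion order = E, A, F, B, D, G, H, C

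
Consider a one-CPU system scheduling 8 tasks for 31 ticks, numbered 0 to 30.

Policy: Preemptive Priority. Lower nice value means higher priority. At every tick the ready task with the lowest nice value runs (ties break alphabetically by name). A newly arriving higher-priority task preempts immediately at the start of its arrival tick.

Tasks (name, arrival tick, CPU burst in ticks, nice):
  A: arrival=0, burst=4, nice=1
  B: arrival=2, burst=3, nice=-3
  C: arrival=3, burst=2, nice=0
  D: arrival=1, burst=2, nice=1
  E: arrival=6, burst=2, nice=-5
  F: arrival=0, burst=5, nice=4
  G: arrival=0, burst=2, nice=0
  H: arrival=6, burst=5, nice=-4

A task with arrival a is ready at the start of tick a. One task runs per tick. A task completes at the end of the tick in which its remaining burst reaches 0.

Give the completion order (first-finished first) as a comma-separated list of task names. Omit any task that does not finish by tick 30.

completion order = G, B, E, H, C, A, D, F

t=0: ready={A,F,G} → run G
t=1: ready={A,D,F,G} → run G
t=2: ready={A,B,D,F} → run B
t=3: ready={A,B,C,D,F} → run B
t=4: ready={A,B,C,D,F} → run B
t=5: ready={A,C,D,F} → run C
t=6: ready={A,C,D,E,F,H} → run E
t=7: ready={A,C,D,E,F,H} → run E
t=8: ready={A,C,D,F,H} → run H
t=9: ready={A,C,D,F,H} → run H
t=10: ready={A,C,D,F,H} → run H
t=11: ready={A,C,D,F,H} → run H
t=12: ready={A,C,D,F,H} → run H
t=13: ready={A,C,D,F} → run C
t=14: ready={A,D,F} → run A
t=15: ready={A,D,F} → run A
t=16: ready={A,D,F} → run A
t=17: ready={A,D,F} → run A
t=18: ready={D,F} → run D
t=19: ready={D,F} → run D
t=20: ready={F} → run F
t=21: ready={F} → run F
t=22: ready={F} → run F
t=23: ready={F} → run F
t=24: ready={F} → run F
t=25: (idle)
t=26: (idle)
t=27: (idle)
t=28: (idle)
t=29: (idle)
t=30: (idle)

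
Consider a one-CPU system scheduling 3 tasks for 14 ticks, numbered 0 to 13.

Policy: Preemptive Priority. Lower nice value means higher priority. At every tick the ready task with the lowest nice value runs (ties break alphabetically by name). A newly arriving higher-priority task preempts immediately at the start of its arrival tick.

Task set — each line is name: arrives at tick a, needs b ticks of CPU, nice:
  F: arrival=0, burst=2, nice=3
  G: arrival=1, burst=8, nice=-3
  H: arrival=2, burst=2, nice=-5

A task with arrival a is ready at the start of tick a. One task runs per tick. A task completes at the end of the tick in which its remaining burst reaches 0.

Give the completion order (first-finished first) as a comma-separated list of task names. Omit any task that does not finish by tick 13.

completion order = H, G, F

t=0: ready={F} → run F
t=1: ready={F,G} → run G
t=2: ready={F,G,H} → run H
t=3: ready={F,G,H} → run H
t=4: ready={F,G} → run G
t=5: ready={F,G} → run G
t=6: ready={F,G} → run G
t=7: ready={F,G} → run G
t=8: ready={F,G} → run G
t=9: ready={F,G} → run G
t=10: ready={F,G} → run G
t=11: ready={F} → run F
t=12: (idle)
t=13: (idle)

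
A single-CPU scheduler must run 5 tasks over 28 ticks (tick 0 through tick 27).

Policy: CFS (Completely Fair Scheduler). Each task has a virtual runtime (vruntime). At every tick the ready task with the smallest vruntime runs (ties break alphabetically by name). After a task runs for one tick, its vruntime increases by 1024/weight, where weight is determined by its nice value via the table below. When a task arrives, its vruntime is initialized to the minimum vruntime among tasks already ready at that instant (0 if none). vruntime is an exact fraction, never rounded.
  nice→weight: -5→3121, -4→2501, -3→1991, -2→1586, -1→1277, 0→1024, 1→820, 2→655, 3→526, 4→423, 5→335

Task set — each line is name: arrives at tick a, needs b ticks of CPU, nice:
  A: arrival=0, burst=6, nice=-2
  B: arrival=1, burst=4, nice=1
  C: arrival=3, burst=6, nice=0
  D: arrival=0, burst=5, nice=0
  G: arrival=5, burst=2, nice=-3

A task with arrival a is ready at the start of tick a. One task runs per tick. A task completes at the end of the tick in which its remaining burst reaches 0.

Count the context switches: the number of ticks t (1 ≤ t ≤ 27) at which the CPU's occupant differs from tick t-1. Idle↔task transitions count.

context switches = 22

t=0: vr[A=0 D=0] → run A
t=1: vr[A=512/793 B=0 D=0] → run B
t=2: vr[A=512/793 B=256/205 D=0] → run D
t=3: vr[A=512/793 B=256/205 C=512/793 D=1] → run A
t=4: vr[A=1024/793 B=256/205 C=512/793 D=1] → run C
t=5: vr[A=1024/793 B=256/205 C=1305/793 D=1 G=1] → run D
t=6: vr[A=1024/793 B=256/205 C=1305/793 D=2 G=1] → run G
t=7: vr[A=1024/793 B=256/205 C=1305/793 D=2 G=3015/1991] → run B
t=8: vr[A=1024/793 B=512/205 C=1305/793 D=2 G=3015/1991] → run A
t=9: vr[A=1536/793 B=512/205 C=1305/793 D=2 G=3015/1991] → run G
t=10: vr[A=1536/793 B=512/205 C=1305/793 D=2] → run C
t=11: vr[A=1536/793 B=512/205 C=2098/793 D=2] → run A
t=12: vr[A=2048/793 B=512/205 C=2098/793 D=2] → run D
t=13: vr[A=2048/793 B=512/205 C=2098/793 D=3] → run B
t=14: vr[A=2048/793 B=768/205 C=2098/793 D=3] → run A
t=15: vr[A=2560/793 B=768/205 C=2098/793 D=3] → run C
t=16: vr[A=2560/793 B=768/205 C=2891/793 D=3] → run D
t=17: vr[A=2560/793 B=768/205 C=2891/793 D=4] → run A
t=18: vr[B=768/205 C=2891/793 D=4] → run C
t=19: vr[B=768/205 C=3684/793 D=4] → run B
t=20: vr[C=3684/793 D=4] → run D
t=21: vr[C=3684/793] → run C
t=22: vr[C=4477/793] → run C
t=23: (idle)
t=24: (idle)
t=25: (idle)
t=26: (idle)
t=27: (idle)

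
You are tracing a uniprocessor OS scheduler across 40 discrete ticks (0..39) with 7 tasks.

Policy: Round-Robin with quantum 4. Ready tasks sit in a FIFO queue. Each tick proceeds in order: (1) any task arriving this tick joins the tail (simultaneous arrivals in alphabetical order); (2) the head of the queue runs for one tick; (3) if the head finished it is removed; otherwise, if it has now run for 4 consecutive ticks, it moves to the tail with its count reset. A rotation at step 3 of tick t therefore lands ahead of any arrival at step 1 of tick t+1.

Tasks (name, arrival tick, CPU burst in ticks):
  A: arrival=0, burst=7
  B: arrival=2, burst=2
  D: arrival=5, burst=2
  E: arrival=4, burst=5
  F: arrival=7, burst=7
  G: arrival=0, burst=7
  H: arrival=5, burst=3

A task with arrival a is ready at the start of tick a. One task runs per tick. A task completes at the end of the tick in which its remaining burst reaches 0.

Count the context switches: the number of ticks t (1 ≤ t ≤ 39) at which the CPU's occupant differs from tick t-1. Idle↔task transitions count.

context switches = 11

t=0: queue=[A,G] q_used=0 → run A
t=1: queue=[A,G] q_used=1 → run A
t=2: queue=[A,G,B] q_used=2 → run A
t=3: queue=[A,G,B] q_used=3 → run A
t=4: queue=[G,B,A,E] q_used=0 → run G
t=5: queue=[G,B,A,E,D,H] q_used=1 → run G
t=6: queue=[G,B,A,E,D,H] q_used=2 → run G
t=7: queue=[G,B,A,E,D,H,F] q_used=3 → run G
t=8: queue=[B,A,E,D,H,F,G] q_used=0 → run B
t=9: queue=[B,A,E,D,H,F,G] q_used=1 → run B
t=10: queue=[A,E,D,H,F,G] q_used=0 → run A
t=11: queue=[A,E,D,H,F,G] q_used=1 → run A
t=12: queue=[A,E,D,H,F,G] q_used=2 → run A
t=13: queue=[E,D,H,F,G] q_used=0 → run E
t=14: queue=[E,D,H,F,G] q_used=1 → run E
t=15: queue=[E,D,H,F,G] q_used=2 → run E
t=16: queue=[E,D,H,F,G] q_used=3 → run E
t=17: queue=[D,H,F,G,E] q_used=0 → run D
t=18: queue=[D,H,F,G,E] q_used=1 → run D
t=19: queue=[H,F,G,E] q_used=0 → run H
t=20: queue=[H,F,G,E] q_used=1 → run H
t=21: queue=[H,F,G,E] q_used=2 → run H
t=22: queue=[F,G,E] q_used=0 → run F
t=23: queue=[F,G,E] q_used=1 → run F
t=24: queue=[F,G,E] q_used=2 → run F
t=25: queue=[F,G,E] q_used=3 → run F
t=26: queue=[G,E,F] q_used=0 → run G
t=27: queue=[G,E,F] q_used=1 → run G
t=28: queue=[G,E,F] q_used=2 → run G
t=29: queue=[E,F] q_used=0 → run E
t=30: queue=[F] q_used=0 → run F
t=31: queue=[F] q_used=1 → run F
t=32: queue=[F] q_used=2 → run F
t=33: (idle)
t=34: (idle)
t=35: (idle)
t=36: (idle)
t=37: (idle)
t=38: (idle)
t=39: (idle)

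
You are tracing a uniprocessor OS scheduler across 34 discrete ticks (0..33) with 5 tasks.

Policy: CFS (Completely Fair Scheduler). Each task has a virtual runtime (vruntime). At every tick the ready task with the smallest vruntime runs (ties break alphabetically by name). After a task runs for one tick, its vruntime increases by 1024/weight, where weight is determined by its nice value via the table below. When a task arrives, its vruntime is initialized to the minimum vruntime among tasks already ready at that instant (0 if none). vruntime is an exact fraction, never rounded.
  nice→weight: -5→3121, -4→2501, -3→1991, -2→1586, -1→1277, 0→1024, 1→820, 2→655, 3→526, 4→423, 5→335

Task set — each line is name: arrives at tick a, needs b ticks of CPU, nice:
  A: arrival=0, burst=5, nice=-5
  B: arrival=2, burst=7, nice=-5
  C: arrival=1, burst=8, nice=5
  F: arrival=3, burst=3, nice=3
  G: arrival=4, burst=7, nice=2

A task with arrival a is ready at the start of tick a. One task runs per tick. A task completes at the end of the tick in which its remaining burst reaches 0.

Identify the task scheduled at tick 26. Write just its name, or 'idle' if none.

t=0: vr[A=0] → run A
t=1: vr[A=1024/3121 C=1024/3121] → run A
t=2: vr[A=2048/3121 B=1024/3121 C=1024/3121] → run B
t=3: vr[A=2048/3121 B=2048/3121 C=1024/3121 F=1024/3121] → run C
t=4: vr[A=2048/3121 B=2048/3121 C=3538944/1045535 F=1024/3121 G=1024/3121] → run F
t=5: vr[A=2048/3121 B=2048/3121 C=3538944/1045535 F=1867264/820823 G=1024/3121] → run G
t=6: vr[A=2048/3121 B=2048/3121 C=3538944/1045535 F=1867264/820823 G=3866624/2044255] → run A
t=7: vr[A=3072/3121 B=2048/3121 C=3538944/1045535 F=1867264/820823 G=3866624/2044255] → run B
t=8: vr[A=3072/3121 B=3072/3121 C=3538944/1045535 F=1867264/820823 G=3866624/2044255] → run A
t=9: vr[A=4096/3121 B=3072/3121 C=3538944/1045535 F=1867264/820823 G=3866624/2044255] → run B
t=10: vr[A=4096/3121 B=4096/3121 C=3538944/1045535 F=1867264/820823 G=3866624/2044255] → run A
t=11: vr[B=4096/3121 C=3538944/1045535 F=1867264/820823 G=3866624/2044255] → run B
t=12: vr[B=5120/3121 C=3538944/1045535 F=1867264/820823 G=3866624/2044255] → run B
t=13: vr[B=6144/3121 C=3538944/1045535 F=1867264/820823 G=3866624/2044255] → run G
t=14: vr[B=6144/3121 C=3538944/1045535 F=1867264/820823 G=7062528/2044255] → run B
t=15: vr[B=7168/3121 C=3538944/1045535 F=1867264/820823 G=7062528/2044255] → run F
t=16: vr[B=7168/3121 C=3538944/1045535 F=3465216/820823 G=7062528/2044255] → run B
t=17: vr[C=3538944/1045535 F=3465216/820823 G=7062528/2044255] → run C
t=18: vr[C=6734848/1045535 F=3465216/820823 G=7062528/2044255] → run G
t=19: vr[C=6734848/1045535 F=3465216/820823 G=10258432/2044255] → run F
t=20: vr[C=6734848/1045535 G=10258432/2044255] → run G
t=21: vr[C=6734848/1045535 G=13454336/2044255] → run C
t=22: vr[C=9930752/1045535 G=13454336/2044255] → run G
t=23: vr[C=9930752/1045535 G=3330048/408851] → run G
t=24: vr[C=9930752/1045535 G=19846144/2044255] → run C
t=25: vr[C=13126656/1045535 G=19846144/2044255] → run G
t=26: vr[C=13126656/1045535] → run C
t=27: vr[C=3264512/209107] → run C
t=28: vr[C=19518464/1045535] → run C
t=29: vr[C=22714368/1045535] → run C
t=30: (idle)
t=31: (idle)
t=32: (idle)
t=33: (idle)

running at tick 26 = C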